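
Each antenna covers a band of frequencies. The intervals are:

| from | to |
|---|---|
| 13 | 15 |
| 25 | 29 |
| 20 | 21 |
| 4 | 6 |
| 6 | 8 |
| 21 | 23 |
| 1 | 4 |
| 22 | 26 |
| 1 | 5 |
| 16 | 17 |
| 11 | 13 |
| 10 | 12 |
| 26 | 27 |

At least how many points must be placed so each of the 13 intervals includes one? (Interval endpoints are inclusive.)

Sort by right endpoint; whenever an interval is uncovered, place a point at its right end.
Sorted: [1,4] [1,5] [4,6] [6,8] [10,12] [11,13] [13,15] [16,17] [20,21] [21,23] [22,26] [26,27] [25,29]
{[1,4],[1,5],[4,6]} hit by 4; {[6,8]} hit by 8; {[10,12],[11,13]} hit by 12; {[13,15]} hit by 15; {[16,17]} hit by 17; {[20,21],[21,23]} hit by 21; {[22,26],[26,27],[25,29]} hit by 26.
Points: 4, 8, 12, 15, 17, 21, 26 (7 total).

7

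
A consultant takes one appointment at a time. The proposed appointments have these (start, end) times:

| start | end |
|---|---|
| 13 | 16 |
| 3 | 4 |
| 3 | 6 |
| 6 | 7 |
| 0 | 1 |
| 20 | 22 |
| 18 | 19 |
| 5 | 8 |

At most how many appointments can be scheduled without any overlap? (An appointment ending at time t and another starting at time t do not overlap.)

Sorted by end: (0,1)  (3,4)  (3,6)  (6,7)  (5,8)  (13,16)  (18,19)  (20,22)
take (0,1); take (3,4); skip (3,6); take (6,7); skip (5,8); take (13,16); take (18,19); take (20,22).
Selected 6 appointments.

6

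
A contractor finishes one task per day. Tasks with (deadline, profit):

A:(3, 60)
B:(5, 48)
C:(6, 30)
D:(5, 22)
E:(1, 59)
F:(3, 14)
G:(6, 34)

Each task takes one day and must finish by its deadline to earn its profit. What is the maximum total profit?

253

Take jobs in profit order; each goes to the latest open slot no later than its deadline.
By profit: A(d3,60), E(d1,59), B(d5,48), G(d6,34), C(d6,30), D(d5,22), F(d3,14)
A→slot 3; E→slot 1; B→slot 5; G→slot 6; C→slot 4; D→slot 2; F skipped.
Profit = 59 + 22 + 60 + 30 + 48 + 34 = 253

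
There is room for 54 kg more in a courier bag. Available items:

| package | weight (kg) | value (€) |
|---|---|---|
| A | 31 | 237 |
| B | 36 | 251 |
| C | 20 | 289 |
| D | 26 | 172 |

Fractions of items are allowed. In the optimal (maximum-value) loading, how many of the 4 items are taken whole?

Greedy by value/weight ratio, highest first.
Ratios (sorted): C 14.45, A 7.65, B 6.97, D 6.62
take C (20 @ 289); take A (31 @ 237); take 3/36 of B → 20.92. Capacity used 54/54.
2 item(s) taken whole; one partial (take 3/36 of B).

2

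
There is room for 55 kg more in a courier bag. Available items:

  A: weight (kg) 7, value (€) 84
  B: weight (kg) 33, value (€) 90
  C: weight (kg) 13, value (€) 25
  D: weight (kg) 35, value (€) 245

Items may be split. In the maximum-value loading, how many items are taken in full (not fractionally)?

2

Sort by value per unit weight and fill in that order.
Ratios (sorted): A 12.00, D 7.00, B 2.73, C 1.92
take A (7 @ 84); take D (35 @ 245); take 13/33 of B → 35.45. Capacity used 55/55.
2 item(s) taken whole; one partial (take 13/33 of B).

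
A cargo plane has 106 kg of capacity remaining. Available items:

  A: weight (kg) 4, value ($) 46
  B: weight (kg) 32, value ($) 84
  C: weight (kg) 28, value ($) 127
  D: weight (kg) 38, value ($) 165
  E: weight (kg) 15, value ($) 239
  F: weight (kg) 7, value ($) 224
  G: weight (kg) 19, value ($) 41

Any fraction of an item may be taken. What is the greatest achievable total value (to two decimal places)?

Ratios (sorted): F 32.00, E 15.93, A 11.50, C 4.54, D 4.34, B 2.62, G 2.16
take F (7 @ 224); take E (15 @ 239); take A (4 @ 46); take C (28 @ 127); take D (38 @ 165); take 14/32 of B → 36.75. Capacity used 106/106.
Total value = 837.75

837.75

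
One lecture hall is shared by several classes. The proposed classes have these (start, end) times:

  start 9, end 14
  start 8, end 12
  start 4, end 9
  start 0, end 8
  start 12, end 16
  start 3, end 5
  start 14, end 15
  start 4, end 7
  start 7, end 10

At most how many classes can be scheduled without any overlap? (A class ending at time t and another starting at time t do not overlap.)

Order by finish time; keep every interval that doesn't clash with the previous kept one.
By end time: (3,5), (4,7), (0,8), (4,9), (7,10), (8,12), (9,14), (14,15), (12,16).
Pick (3,5); next start ≥ 5 → (7,10); next start ≥ 10 → (14,15).
Selected 3 classes.

3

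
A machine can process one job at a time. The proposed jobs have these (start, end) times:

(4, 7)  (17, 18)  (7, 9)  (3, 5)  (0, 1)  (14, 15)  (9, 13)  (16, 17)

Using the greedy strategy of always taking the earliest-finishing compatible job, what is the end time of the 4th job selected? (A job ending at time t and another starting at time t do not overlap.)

13

Order by finish time; keep every interval that doesn't clash with the previous kept one.
Sorted by end: (0,1)  (3,5)  (4,7)  (7,9)  (9,13)  (14,15)  (16,17)  (17,18)
take (0,1); take (3,5); take (7,9); take (9,13); take (14,15); take (16,17); take (17,18).
Selected: (0,1) (3,5) (7,9) (9,13) (14,15) (16,17) (17,18)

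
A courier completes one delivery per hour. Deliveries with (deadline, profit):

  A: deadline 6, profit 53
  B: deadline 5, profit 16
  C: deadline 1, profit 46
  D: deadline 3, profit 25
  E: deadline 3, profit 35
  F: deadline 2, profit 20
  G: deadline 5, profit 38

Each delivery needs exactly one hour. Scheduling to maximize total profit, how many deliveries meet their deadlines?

Sort by profit descending; place each in the latest free slot ≤ its deadline.
Profit order: A=53 C=46 G=38 E=35 D=25 F=20 B=16
Assign: A→slot 6, C→slot 1, G→slot 5, E→slot 3, D→slot 2, F skipped, B→slot 4.
Slots: [1:C] [2:D] [3:E] [4:B] [5:G] [6:A]
6 of 7 scheduled.

6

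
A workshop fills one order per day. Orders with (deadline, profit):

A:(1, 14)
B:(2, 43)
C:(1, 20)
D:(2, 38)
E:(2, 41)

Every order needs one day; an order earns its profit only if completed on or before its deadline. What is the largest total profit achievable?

84

Profit order: B=43 E=41 D=38 C=20 A=14
Assign: B→slot 2, E→slot 1, D skipped, C skipped, A skipped.
Slots: [1:E] [2:B]
Profit = 41 + 43 = 84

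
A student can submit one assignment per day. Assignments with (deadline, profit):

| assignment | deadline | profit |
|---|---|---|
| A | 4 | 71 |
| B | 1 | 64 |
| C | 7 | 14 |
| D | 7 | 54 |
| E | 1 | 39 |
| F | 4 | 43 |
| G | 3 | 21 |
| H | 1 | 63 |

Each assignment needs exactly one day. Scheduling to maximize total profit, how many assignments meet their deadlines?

6

Sort by profit descending; place each in the latest free slot ≤ its deadline.
By profit: A(d4,71), B(d1,64), H(d1,63), D(d7,54), F(d4,43), E(d1,39), G(d3,21), C(d7,14)
A→slot 4; B→slot 1; H skipped; D→slot 7; F→slot 3; E skipped; G→slot 2; C→slot 6.
6 of 8 scheduled.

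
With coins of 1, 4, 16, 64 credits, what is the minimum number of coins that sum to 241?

7

241 − 3×64→49 − 3×16→1 − 1×1→0
Total coins = 3 + 3 + 1 = 7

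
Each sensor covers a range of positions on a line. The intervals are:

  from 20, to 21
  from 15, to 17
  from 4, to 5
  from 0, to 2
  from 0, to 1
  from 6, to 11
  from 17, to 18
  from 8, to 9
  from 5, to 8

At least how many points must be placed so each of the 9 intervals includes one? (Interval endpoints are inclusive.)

5

Process intervals by earliest right end; each time one isn't hit yet, stab at its right endpoint.
By right end: [0,1]  [0,2]  [4,5]  [5,8]  [8,9]  [6,11]  [15,17]  [17,18]  [20,21]
[0,1] uncovered → point at 1; [4,5] uncovered → point at 5; [8,9] uncovered → point at 9; [15,17] uncovered → point at 17; [20,21] uncovered → point at 21.
Points: 1, 5, 9, 17, 21 (5 total).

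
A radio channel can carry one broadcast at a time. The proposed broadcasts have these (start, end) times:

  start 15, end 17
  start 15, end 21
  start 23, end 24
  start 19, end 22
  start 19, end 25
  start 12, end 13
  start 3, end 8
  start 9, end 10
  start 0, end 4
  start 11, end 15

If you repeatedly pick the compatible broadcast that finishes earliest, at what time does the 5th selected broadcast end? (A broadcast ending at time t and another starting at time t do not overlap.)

22

Sorted by end: (0,4)  (3,8)  (9,10)  (12,13)  (11,15)  (15,17)  (15,21)  (19,22)  (23,24)  (19,25)
take (0,4); skip (3,8); take (9,10); take (12,13); take (15,17); take (19,22); take (23,24).
Selected: (0,4) (9,10) (12,13) (15,17) (19,22) (23,24)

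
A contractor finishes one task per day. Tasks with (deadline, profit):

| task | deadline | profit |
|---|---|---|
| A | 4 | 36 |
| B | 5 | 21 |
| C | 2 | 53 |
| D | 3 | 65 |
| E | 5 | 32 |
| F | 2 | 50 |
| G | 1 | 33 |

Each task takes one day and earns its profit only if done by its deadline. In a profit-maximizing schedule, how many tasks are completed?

Take jobs in profit order; each goes to the latest open slot no later than its deadline.
Profit order: D=65 C=53 F=50 A=36 G=33 E=32 B=21
Assign: D→slot 3, C→slot 2, F→slot 1, A→slot 4, G skipped, E→slot 5, B skipped.
Slots: [1:F] [2:C] [3:D] [4:A] [5:E]
5 of 7 scheduled.

5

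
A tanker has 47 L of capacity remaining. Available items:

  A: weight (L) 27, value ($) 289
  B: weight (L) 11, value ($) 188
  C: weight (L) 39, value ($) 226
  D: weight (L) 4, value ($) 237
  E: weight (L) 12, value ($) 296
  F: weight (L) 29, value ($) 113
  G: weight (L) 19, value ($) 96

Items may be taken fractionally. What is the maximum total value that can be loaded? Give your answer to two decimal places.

Ratios (sorted): D 59.25, E 24.67, B 17.09, A 10.70, C 5.79, G 5.05, F 3.90
take D (4 @ 237); take E (12 @ 296); take B (11 @ 188); take 20/27 of A → 214.07. Capacity used 47/47.
Total value = 935.07

935.07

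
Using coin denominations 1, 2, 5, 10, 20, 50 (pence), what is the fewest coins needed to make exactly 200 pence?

4

Use the largest denomination that fits, subtract, and repeat.
200 = 4×50
Total coins = 4 = 4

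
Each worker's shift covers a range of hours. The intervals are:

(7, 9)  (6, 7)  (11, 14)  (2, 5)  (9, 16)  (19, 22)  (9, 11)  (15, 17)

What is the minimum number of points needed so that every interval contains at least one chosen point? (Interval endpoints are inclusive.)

Process intervals by earliest right end; each time one isn't hit yet, stab at its right endpoint.
Sorted: [2,5] [6,7] [7,9] [9,11] [11,14] [9,16] [15,17] [19,22]
{[2,5]} hit by 5; {[6,7],[7,9]} hit by 7; {[9,11],[11,14],[9,16]} hit by 11; {[15,17]} hit by 17; {[19,22]} hit by 22.
Points: 5, 7, 11, 17, 22 (5 total).

5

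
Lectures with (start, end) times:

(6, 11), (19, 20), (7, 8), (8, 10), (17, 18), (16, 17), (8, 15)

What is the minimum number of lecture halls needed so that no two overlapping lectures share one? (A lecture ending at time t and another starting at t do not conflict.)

Count concurrent intervals with a sweep; the peak is the room count.
Events (time:±→running): 6:+→1 7:+→2 8:-→1 8:+→2 8:+→3 … peak 3.

3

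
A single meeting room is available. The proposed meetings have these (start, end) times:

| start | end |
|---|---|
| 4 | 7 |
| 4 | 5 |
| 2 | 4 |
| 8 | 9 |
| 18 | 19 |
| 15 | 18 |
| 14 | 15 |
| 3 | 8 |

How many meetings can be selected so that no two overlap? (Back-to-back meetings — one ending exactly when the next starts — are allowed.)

Sorted by end: (2,4)  (4,5)  (4,7)  (3,8)  (8,9)  (14,15)  (15,18)  (18,19)
take (2,4); take (4,5); skip (4,7); take (8,9); take (14,15); take (15,18); take (18,19).
Selected 6 meetings.

6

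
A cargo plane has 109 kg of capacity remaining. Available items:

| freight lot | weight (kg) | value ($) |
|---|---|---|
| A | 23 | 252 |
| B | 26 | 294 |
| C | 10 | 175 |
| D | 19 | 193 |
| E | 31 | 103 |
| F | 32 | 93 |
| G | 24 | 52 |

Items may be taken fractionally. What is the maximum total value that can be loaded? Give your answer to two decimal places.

Sort by value per unit weight and fill in that order.
Ratios (sorted): C 17.50, B 11.31, A 10.96, D 10.16, E 3.32, F 2.91, G 2.17
take C (10 @ 175); take B (26 @ 294); take A (23 @ 252); take D (19 @ 193); take E (31 @ 103). Capacity used 109/109.
Total value = 1017.00

1017.00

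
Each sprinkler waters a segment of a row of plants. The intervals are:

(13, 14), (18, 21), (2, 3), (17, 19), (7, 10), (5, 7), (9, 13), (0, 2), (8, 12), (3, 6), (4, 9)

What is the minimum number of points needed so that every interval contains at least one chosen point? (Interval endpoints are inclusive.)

5

By right end: [0,2]  [2,3]  [3,6]  [5,7]  [4,9]  [7,10]  [8,12]  [9,13]  [13,14]  [17,19]  [18,21]
[0,2] uncovered → point at 2; [3,6] uncovered → point at 6; [7,10] uncovered → point at 10; [13,14] uncovered → point at 14; [17,19] uncovered → point at 19.
Points: 2, 6, 10, 14, 19 (5 total).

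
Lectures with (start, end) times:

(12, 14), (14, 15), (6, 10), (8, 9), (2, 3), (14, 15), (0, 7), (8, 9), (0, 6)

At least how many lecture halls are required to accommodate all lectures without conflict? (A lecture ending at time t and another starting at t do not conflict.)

3

Count concurrent intervals with a sweep; the peak is the room count.
Events (time:±→running): 0:+→1 0:+→2 2:+→3 … peak 3.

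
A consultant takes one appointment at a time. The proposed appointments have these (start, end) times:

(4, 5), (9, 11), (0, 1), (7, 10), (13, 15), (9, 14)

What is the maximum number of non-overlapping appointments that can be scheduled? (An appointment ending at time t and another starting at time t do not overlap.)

Sort by end time and greedily take each interval whose start is ≥ the last chosen end.
Sorted by end: (0,1)  (4,5)  (7,10)  (9,11)  (9,14)  (13,15)
take (0,1); take (4,5); take (7,10); skip (9,11); take (13,15).
Selected 4 appointments.

4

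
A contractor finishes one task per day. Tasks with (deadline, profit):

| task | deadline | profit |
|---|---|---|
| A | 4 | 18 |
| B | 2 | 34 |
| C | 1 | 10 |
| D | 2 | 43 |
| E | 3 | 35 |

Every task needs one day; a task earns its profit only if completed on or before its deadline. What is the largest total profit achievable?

130

By profit: D(d2,43), E(d3,35), B(d2,34), A(d4,18), C(d1,10)
D→slot 2; E→slot 3; B→slot 1; A→slot 4; C skipped.
Profit = 34 + 43 + 35 + 18 = 130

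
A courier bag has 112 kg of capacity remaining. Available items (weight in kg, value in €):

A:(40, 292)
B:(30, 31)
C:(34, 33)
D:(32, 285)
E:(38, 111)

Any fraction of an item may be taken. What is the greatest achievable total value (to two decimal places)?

690.07

Order: D (285/32=8.91) > A (292/40=7.30) > E (111/38=2.92) > B (31/30=1.03) > C (33/34=0.97)
Fill: take D (32 @ 285) → take A (40 @ 292) → take E (38 @ 111) → take 2/30 of B → 2.07; 112/112 used.
Total value = 690.07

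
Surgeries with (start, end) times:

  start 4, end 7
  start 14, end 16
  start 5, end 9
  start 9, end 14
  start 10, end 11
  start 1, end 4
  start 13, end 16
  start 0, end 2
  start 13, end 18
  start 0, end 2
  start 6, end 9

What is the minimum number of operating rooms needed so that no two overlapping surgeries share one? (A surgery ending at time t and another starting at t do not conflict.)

3

The answer is the maximum number of intervals overlapping at any instant.
Events (time:±→running): 0:+→1 0:+→2 1:+→3 … peak 3.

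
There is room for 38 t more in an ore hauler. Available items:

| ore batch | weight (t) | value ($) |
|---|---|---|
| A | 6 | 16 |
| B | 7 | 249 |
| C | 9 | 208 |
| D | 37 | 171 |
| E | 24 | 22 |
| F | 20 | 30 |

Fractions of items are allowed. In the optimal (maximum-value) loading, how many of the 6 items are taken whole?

2

Ratios (sorted): B 35.57, C 23.11, D 4.62, A 2.67, F 1.50, E 0.92
take B (7 @ 249); take C (9 @ 208); take 22/37 of D → 101.68. Capacity used 38/38.
2 item(s) taken whole; one partial (take 22/37 of D).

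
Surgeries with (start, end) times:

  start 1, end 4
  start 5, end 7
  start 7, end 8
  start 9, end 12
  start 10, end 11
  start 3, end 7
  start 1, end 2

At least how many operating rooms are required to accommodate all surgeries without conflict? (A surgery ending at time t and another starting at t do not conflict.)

starts: [1, 1, 3, 5, 7, 9, 10]
ends:   [2, 4, 7, 7, 8, 11, 12]
s1→1 s1→2  — peak 2.

2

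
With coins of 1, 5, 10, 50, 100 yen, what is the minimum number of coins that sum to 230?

230 − 2×100→30 − 3×10→0
Total coins = 2 + 3 = 5

5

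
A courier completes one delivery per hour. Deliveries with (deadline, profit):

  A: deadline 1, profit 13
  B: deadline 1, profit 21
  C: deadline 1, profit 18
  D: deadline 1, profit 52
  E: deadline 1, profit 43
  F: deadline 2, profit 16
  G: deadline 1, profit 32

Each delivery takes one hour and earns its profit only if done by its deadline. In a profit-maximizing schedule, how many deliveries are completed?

Take jobs in profit order; each goes to the latest open slot no later than its deadline.
Profit order: D=52 E=43 G=32 B=21 C=18 F=16 A=13
Assign: D→slot 1, E skipped, G skipped, B skipped, C skipped, F→slot 2, A skipped.
Slots: [1:D] [2:F]
2 of 7 scheduled.

2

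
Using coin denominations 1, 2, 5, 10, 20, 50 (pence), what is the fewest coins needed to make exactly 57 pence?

57 − 1×50→7 − 1×5→2 − 1×2→0
Total coins = 1 + 1 + 1 = 3

3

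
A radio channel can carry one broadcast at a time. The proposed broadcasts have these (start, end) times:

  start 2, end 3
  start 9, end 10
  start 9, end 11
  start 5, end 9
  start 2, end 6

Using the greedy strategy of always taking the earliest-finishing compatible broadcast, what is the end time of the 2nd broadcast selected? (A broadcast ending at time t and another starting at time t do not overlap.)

9

Sorted by end: (2,3)  (2,6)  (5,9)  (9,10)  (9,11)
take (2,3); skip (2,6); take (5,9); take (9,10).
Selected: (2,3) (5,9) (9,10)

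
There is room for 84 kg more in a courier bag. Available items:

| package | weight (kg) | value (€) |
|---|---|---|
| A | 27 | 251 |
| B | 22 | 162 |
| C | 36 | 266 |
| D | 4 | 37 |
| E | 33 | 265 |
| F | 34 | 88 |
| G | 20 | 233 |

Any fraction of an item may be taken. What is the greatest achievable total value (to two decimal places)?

Ratios (sorted): G 11.65, A 9.30, D 9.25, E 8.03, C 7.39, B 7.36, F 2.59
take G (20 @ 233); take A (27 @ 251); take D (4 @ 37); take E (33 @ 265). Capacity used 84/84.
Total value = 786.00

786.00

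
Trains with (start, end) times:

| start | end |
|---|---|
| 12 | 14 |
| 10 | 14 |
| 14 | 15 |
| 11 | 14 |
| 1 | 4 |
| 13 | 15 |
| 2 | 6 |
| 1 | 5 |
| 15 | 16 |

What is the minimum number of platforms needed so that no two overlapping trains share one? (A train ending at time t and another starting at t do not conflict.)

4

The answer is the maximum number of intervals overlapping at any instant.
starts: [1, 1, 2, 10, 11, 12, 13, 14, 15]
ends:   [4, 5, 6, 14, 14, 14, 15, 15, 16]
s1→1 s1→2 s2→3 e4→2 e5→1 e6→0 s10→1 s11→2 s12→3 s13→4  — peak 4.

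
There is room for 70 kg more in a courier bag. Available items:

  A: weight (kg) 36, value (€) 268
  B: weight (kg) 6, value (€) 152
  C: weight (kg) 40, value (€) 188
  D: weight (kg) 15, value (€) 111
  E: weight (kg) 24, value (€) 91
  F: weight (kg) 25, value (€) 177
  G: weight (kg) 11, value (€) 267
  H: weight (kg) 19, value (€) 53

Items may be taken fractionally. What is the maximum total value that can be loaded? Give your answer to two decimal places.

812.16

Greedy by value/weight ratio, highest first.
Ratios (sorted): B 25.33, G 24.27, A 7.44, D 7.40, F 7.08, C 4.70, E 3.79, H 2.79
take B (6 @ 152); take G (11 @ 267); take A (36 @ 268); take D (15 @ 111); take 2/25 of F → 14.16. Capacity used 70/70.
Total value = 812.16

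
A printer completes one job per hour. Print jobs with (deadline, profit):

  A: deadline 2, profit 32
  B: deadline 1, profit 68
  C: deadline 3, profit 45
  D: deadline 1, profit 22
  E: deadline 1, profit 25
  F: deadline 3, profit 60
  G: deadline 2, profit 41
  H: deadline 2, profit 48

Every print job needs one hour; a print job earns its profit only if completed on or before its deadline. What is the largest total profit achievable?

By profit: B(d1,68), F(d3,60), H(d2,48), C(d3,45), G(d2,41), A(d2,32), E(d1,25), D(d1,22)
B→slot 1; F→slot 3; H→slot 2; C skipped; G skipped; A skipped; E skipped; D skipped.
Profit = 68 + 48 + 60 = 176

176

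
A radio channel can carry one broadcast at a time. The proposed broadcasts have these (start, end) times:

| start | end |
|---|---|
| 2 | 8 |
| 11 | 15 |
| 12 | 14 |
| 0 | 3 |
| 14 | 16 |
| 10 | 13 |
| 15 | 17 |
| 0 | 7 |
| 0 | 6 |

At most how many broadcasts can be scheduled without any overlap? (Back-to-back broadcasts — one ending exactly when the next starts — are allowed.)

By end time: (0,3), (0,6), (0,7), (2,8), (10,13), (12,14), (11,15), (14,16), (15,17).
Pick (0,3); next start ≥ 3 → (10,13); next start ≥ 13 → (14,16).
Selected 3 broadcasts.

3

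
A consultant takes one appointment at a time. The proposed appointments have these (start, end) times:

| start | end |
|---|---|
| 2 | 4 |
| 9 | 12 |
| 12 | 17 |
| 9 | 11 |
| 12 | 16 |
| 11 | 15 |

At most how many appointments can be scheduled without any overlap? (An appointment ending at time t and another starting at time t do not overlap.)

Order by finish time; keep every interval that doesn't clash with the previous kept one.
Sorted by end: (2,4)  (9,11)  (9,12)  (11,15)  (12,16)  (12,17)
take (2,4); take (9,11); skip (9,12); take (11,15).
Selected 3 appointments.

3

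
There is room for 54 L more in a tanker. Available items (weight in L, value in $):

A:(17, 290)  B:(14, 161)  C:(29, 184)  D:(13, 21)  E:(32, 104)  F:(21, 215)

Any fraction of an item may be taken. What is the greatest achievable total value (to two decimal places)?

Order: A (290/17=17.06) > B (161/14=11.50) > F (215/21=10.24) > C (184/29=6.34) > E (104/32=3.25) > D (21/13=1.62)
Fill: take A (17 @ 290) → take B (14 @ 161) → take F (21 @ 215) → take 2/29 of C → 12.69; 54/54 used.
Total value = 678.69

678.69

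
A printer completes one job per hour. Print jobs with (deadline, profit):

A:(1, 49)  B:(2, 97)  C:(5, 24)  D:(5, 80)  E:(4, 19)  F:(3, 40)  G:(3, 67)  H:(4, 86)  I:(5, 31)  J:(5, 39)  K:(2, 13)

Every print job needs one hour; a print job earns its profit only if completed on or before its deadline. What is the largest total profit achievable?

379

Take jobs in profit order; each goes to the latest open slot no later than its deadline.
By profit: B(d2,97), H(d4,86), D(d5,80), G(d3,67), A(d1,49), F(d3,40), J(d5,39), I(d5,31), C(d5,24), E(d4,19), K(d2,13)
B→slot 2; H→slot 4; D→slot 5; G→slot 3; A→slot 1; F skipped; J skipped; I skipped; C skipped; E skipped; K skipped.
Profit = 49 + 97 + 67 + 86 + 80 = 379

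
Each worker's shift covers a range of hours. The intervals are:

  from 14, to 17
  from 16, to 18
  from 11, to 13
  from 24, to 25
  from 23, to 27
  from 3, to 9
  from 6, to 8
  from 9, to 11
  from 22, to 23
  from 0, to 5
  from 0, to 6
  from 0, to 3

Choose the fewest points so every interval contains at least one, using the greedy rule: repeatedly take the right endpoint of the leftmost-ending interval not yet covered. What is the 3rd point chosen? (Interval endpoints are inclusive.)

11

By right end: [0,3]  [0,5]  [0,6]  [6,8]  [3,9]  [9,11]  [11,13]  [14,17]  [16,18]  [22,23]  [24,25]  [23,27]
[0,3] uncovered → point at 3; [6,8] uncovered → point at 8; [9,11] uncovered → point at 11; [14,17] uncovered → point at 17; [22,23] uncovered → point at 23; [24,25] uncovered → point at 25.
Points: 3, 8, 11, 17, 23, 25 (6 total).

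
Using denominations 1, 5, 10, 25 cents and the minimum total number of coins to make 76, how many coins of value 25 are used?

Greedy: take as many of the largest coin as possible, then repeat with the remainder.
76 − 3×25→1 − 1×1→0
Count of 25: 3

3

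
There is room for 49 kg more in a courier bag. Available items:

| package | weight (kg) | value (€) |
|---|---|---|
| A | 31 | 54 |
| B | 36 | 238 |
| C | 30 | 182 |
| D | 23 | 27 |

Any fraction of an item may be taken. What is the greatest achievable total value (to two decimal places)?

Order: B (238/36=6.61) > C (182/30=6.07) > A (54/31=1.74) > D (27/23=1.17)
Fill: take B (36 @ 238) → take 13/30 of C → 78.87; 49/49 used.
Total value = 316.87

316.87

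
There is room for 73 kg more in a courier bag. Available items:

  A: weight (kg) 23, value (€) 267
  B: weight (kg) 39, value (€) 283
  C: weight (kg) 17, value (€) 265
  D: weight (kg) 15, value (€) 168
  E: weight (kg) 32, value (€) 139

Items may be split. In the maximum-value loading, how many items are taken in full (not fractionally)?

3

Greedy by value/weight ratio, highest first.
Order: C (265/17=15.59) > A (267/23=11.61) > D (168/15=11.20) > B (283/39=7.26) > E (139/32=4.34)
Fill: take C (17 @ 265) → take A (23 @ 267) → take D (15 @ 168) → take 18/39 of B → 130.62; 73/73 used.
3 item(s) taken whole; one partial (take 18/39 of B).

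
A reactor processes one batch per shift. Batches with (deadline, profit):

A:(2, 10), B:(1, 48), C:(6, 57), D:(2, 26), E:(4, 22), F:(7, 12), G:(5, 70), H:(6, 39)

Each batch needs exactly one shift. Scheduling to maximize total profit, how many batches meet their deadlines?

7

Take jobs in profit order; each goes to the latest open slot no later than its deadline.
By profit: G(d5,70), C(d6,57), B(d1,48), H(d6,39), D(d2,26), E(d4,22), F(d7,12), A(d2,10)
G→slot 5; C→slot 6; B→slot 1; H→slot 4; D→slot 2; E→slot 3; F→slot 7; A skipped.
7 of 8 scheduled.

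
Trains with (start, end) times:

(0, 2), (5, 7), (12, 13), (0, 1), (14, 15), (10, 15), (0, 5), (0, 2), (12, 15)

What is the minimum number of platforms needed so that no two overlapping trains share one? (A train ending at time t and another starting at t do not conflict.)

4

Count concurrent intervals with a sweep; the peak is the room count.
Events (time:±→running): 0:+→1 0:+→2 0:+→3 0:+→4 … peak 4.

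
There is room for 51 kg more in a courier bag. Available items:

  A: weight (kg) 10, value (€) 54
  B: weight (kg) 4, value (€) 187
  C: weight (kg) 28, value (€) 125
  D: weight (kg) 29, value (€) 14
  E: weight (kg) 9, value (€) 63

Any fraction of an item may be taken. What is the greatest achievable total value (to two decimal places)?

Ratios (sorted): B 46.75, E 7.00, A 5.40, C 4.46, D 0.48
take B (4 @ 187); take E (9 @ 63); take A (10 @ 54); take C (28 @ 125). Capacity used 51/51.
Total value = 429.00

429.00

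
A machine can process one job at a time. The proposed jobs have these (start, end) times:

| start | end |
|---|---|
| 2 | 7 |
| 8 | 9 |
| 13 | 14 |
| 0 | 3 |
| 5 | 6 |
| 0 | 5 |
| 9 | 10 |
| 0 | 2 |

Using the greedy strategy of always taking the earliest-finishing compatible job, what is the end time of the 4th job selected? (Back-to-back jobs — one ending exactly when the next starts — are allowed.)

Sort by end time and greedily take each interval whose start is ≥ the last chosen end.
By end time: (0,2), (0,3), (0,5), (5,6), (2,7), (8,9), (9,10), (13,14).
Pick (0,2); next start ≥ 2 → (5,6); next start ≥ 6 → (8,9); next start ≥ 9 → (9,10); next start ≥ 10 → (13,14).
Selected: (0,2) (5,6) (8,9) (9,10) (13,14)

10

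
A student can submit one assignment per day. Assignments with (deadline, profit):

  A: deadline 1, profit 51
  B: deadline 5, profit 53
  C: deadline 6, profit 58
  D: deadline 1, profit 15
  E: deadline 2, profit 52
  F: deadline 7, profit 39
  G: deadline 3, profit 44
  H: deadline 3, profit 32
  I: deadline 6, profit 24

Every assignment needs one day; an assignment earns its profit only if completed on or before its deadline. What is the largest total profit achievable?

321

Take jobs in profit order; each goes to the latest open slot no later than its deadline.
Profit order: C=58 B=53 E=52 A=51 G=44 F=39 H=32 I=24 D=15
Assign: C→slot 6, B→slot 5, E→slot 2, A→slot 1, G→slot 3, F→slot 7, H skipped, I→slot 4, D skipped.
Slots: [1:A] [2:E] [3:G] [4:I] [5:B] [6:C] [7:F]
Profit = 51 + 52 + 44 + 24 + 53 + 58 + 39 = 321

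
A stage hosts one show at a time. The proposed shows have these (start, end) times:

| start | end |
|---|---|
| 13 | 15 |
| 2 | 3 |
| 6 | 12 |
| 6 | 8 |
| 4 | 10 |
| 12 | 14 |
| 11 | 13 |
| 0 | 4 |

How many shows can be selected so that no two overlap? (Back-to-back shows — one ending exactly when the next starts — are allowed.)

Sorted by end: (2,3)  (0,4)  (6,8)  (4,10)  (6,12)  (11,13)  (12,14)  (13,15)
take (2,3); take (6,8); skip (6,12); take (11,13); take (13,15).
Selected 4 shows.

4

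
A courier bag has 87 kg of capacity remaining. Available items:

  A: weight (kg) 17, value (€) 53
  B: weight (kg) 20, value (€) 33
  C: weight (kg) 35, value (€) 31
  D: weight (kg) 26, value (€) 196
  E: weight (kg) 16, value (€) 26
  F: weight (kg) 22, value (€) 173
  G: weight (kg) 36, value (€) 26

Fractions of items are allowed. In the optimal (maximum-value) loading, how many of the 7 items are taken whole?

Greedy by value/weight ratio, highest first.
Order: F (173/22=7.86) > D (196/26=7.54) > A (53/17=3.12) > B (33/20=1.65) > E (26/16=1.62) > C (31/35=0.89) > G (26/36=0.72)
Fill: take F (22 @ 173) → take D (26 @ 196) → take A (17 @ 53) → take B (20 @ 33) → take 2/16 of E → 3.25; 87/87 used.
4 item(s) taken whole; one partial (take 2/16 of E).

4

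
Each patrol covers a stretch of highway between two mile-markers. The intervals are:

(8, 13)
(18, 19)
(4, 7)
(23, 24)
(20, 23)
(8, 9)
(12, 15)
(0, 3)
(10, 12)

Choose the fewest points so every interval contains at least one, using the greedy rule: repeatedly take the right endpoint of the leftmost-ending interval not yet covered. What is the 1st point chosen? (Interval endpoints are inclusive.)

Sort by right endpoint; whenever an interval is uncovered, place a point at its right end.
Sorted: [0,3] [4,7] [8,9] [10,12] [8,13] [12,15] [18,19] [20,23] [23,24]
{[0,3]} hit by 3; {[4,7]} hit by 7; {[8,9]} hit by 9; {[10,12],[8,13],[12,15]} hit by 12; {[18,19]} hit by 19; {[20,23],[23,24]} hit by 23.
Points: 3, 7, 9, 12, 19, 23 (6 total).

3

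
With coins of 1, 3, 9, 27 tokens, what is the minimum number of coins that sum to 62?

Greedy: take as many of the largest coin as possible, then repeat with the remainder.
62 = 2×27 + 2×3 + 2×1
Total coins = 2 + 2 + 2 = 6

6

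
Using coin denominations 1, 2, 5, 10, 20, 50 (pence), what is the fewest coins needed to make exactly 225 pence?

Use the largest denomination that fits, subtract, and repeat.
225 = 4×50 + 1×20 + 1×5
Total coins = 4 + 1 + 1 = 6

6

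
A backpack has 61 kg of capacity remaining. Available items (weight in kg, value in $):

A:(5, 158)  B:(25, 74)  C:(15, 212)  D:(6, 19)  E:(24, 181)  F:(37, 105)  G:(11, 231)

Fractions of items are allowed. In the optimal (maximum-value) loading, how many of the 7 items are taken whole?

5

Sort by value per unit weight and fill in that order.
Ratios (sorted): A 31.60, G 21.00, C 14.13, E 7.54, D 3.17, B 2.96, F 2.84
take A (5 @ 158); take G (11 @ 231); take C (15 @ 212); take E (24 @ 181); take D (6 @ 19). Capacity used 61/61.
5 item(s) taken whole.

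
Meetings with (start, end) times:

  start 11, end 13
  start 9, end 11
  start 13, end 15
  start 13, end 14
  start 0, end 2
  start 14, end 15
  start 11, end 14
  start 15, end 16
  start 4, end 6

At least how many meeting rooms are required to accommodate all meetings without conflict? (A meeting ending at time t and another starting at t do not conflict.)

Events (time:±→running): 0:+→1 2:-→0 4:+→1 6:-→0 9:+→1 11:-→0 11:+→1 11:+→2 13:-→1 13:+→2 13:+→3 … peak 3.

3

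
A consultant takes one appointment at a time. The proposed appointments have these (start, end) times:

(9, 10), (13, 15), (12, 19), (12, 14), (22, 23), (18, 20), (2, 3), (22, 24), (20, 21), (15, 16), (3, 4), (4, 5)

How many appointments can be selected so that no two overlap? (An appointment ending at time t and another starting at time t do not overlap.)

9

Greedy by earliest finish: after sorting by end time, pick each interval compatible with the last pick.
By end time: (2,3), (3,4), (4,5), (9,10), (12,14), (13,15), (15,16), (12,19), (18,20), (20,21), (22,23), (22,24).
Pick (2,3); next start ≥ 3 → (3,4); next start ≥ 4 → (4,5); next start ≥ 5 → (9,10); next start ≥ 10 → (12,14); next start ≥ 14 → (15,16); next start ≥ 16 → (18,20); next start ≥ 20 → (20,21); next start ≥ 21 → (22,23).
Selected 9 appointments.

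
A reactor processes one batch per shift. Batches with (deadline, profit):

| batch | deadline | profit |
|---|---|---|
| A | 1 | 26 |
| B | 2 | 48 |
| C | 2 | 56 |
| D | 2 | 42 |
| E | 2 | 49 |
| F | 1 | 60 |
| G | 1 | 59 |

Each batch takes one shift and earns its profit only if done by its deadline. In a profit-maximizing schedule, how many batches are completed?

Sort by profit descending; place each in the latest free slot ≤ its deadline.
Profit order: F=60 G=59 C=56 E=49 B=48 D=42 A=26
Assign: F→slot 1, G skipped, C→slot 2, E skipped, B skipped, D skipped, A skipped.
Slots: [1:F] [2:C]
2 of 7 scheduled.

2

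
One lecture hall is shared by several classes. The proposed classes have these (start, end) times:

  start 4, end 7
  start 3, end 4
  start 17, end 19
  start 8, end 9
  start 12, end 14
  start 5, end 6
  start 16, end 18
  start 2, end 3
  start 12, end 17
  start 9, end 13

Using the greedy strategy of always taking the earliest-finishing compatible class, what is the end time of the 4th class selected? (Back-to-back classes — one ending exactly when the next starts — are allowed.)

9

Sort by end time and greedily take each interval whose start is ≥ the last chosen end.
By end time: (2,3), (3,4), (5,6), (4,7), (8,9), (9,13), (12,14), (12,17), (16,18), (17,19).
Pick (2,3); next start ≥ 3 → (3,4); next start ≥ 4 → (5,6); next start ≥ 6 → (8,9); next start ≥ 9 → (9,13); next start ≥ 13 → (16,18).
Selected: (2,3) (3,4) (5,6) (8,9) (9,13) (16,18)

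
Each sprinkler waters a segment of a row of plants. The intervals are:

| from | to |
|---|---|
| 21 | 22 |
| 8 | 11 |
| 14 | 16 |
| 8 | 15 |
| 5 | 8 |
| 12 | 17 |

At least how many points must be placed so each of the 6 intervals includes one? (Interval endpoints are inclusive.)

By right end: [5,8]  [8,11]  [8,15]  [14,16]  [12,17]  [21,22]
[5,8] uncovered → point at 8; [14,16] uncovered → point at 16; [21,22] uncovered → point at 22.
Points: 8, 16, 22 (3 total).

3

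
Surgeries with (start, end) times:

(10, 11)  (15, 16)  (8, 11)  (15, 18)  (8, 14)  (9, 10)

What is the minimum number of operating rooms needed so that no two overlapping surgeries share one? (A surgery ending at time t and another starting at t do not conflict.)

3

Count concurrent intervals with a sweep; the peak is the room count.
starts: [8, 8, 9, 10, 15, 15]
ends:   [10, 11, 11, 14, 16, 18]
s8→1 s8→2 s9→3  — peak 3.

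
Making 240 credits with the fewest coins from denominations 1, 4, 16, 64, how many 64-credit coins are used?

3

240 − 3×64→48 − 3×16→0
Count of 64: 3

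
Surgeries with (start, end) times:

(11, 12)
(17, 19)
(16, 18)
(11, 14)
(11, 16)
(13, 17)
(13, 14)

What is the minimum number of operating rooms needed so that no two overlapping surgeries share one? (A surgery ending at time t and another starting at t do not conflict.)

4

The answer is the maximum number of intervals overlapping at any instant.
Events (time:±→running): 11:+→1 11:+→2 11:+→3 12:-→2 13:+→3 13:+→4 … peak 4.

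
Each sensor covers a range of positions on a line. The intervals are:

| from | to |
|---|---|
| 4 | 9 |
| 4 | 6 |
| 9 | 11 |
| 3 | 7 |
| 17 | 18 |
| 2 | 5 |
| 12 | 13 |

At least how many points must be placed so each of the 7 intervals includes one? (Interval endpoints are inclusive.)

4

Sorted: [2,5] [4,6] [3,7] [4,9] [9,11] [12,13] [17,18]
{[2,5],[4,6],[3,7],[4,9]} hit by 5; {[9,11]} hit by 11; {[12,13]} hit by 13; {[17,18]} hit by 18.
Points: 5, 11, 13, 18 (4 total).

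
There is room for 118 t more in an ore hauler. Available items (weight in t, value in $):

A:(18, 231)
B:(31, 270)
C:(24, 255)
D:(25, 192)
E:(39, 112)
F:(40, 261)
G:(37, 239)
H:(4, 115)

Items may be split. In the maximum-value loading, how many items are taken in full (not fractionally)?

Order: H (115/4=28.75) > A (231/18=12.83) > C (255/24=10.62) > B (270/31=8.71) > D (192/25=7.68) > F (261/40=6.53) > G (239/37=6.46) > E (112/39=2.87)
Fill: take H (4 @ 115) → take A (18 @ 231) → take C (24 @ 255) → take B (31 @ 270) → take D (25 @ 192) → take 16/40 of F → 104.40; 118/118 used.
5 item(s) taken whole; one partial (take 16/40 of F).

5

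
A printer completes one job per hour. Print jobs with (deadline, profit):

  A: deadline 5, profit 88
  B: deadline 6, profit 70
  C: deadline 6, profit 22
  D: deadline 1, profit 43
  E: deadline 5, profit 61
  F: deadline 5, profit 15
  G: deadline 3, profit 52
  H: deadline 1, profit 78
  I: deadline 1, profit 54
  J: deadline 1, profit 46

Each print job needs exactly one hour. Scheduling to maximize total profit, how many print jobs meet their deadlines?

6

Sort by profit descending; place each in the latest free slot ≤ its deadline.
Profit order: A=88 H=78 B=70 E=61 I=54 G=52 J=46 D=43 C=22 F=15
Assign: A→slot 5, H→slot 1, B→slot 6, E→slot 4, I skipped, G→slot 3, J skipped, D skipped, C→slot 2, F skipped.
Slots: [1:H] [2:C] [3:G] [4:E] [5:A] [6:B]
6 of 10 scheduled.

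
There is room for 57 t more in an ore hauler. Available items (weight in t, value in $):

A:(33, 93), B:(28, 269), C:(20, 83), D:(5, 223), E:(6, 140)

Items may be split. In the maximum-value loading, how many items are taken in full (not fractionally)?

3

Greedy by value/weight ratio, highest first.
Ratios (sorted): D 44.60, E 23.33, B 9.61, C 4.15, A 2.82
take D (5 @ 223); take E (6 @ 140); take B (28 @ 269); take 18/20 of C → 74.70. Capacity used 57/57.
3 item(s) taken whole; one partial (take 18/20 of C).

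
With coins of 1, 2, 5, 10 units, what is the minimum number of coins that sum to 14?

14 − 1×10→4 − 2×2→0
Total coins = 1 + 2 = 3

3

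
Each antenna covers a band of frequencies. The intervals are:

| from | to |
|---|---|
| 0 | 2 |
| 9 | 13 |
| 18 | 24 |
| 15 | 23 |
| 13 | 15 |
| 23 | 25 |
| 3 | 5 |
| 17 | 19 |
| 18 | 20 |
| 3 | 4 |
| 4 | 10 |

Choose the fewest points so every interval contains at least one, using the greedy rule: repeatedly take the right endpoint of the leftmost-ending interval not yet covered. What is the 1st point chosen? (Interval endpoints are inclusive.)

2

By right end: [0,2]  [3,4]  [3,5]  [4,10]  [9,13]  [13,15]  [17,19]  [18,20]  [15,23]  [18,24]  [23,25]
[0,2] uncovered → point at 2; [3,4] uncovered → point at 4; [9,13] uncovered → point at 13; [17,19] uncovered → point at 19; [23,25] uncovered → point at 25.
Points: 2, 4, 13, 19, 25 (5 total).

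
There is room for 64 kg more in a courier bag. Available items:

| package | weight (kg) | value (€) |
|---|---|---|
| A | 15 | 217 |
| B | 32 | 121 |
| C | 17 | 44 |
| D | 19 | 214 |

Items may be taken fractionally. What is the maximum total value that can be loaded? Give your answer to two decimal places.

Greedy by value/weight ratio, highest first.
Ratios (sorted): A 14.47, D 11.26, B 3.78, C 2.59
take A (15 @ 217); take D (19 @ 214); take 30/32 of B → 113.44. Capacity used 64/64.
Total value = 544.44

544.44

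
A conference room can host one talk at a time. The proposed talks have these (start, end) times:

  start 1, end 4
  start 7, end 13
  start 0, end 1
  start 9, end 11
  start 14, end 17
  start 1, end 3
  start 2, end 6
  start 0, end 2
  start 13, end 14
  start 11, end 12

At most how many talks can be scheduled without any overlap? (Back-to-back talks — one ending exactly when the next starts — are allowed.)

6

Sorted by end: (0,1)  (0,2)  (1,3)  (1,4)  (2,6)  (9,11)  (11,12)  (7,13)  (13,14)  (14,17)
take (0,1); take (1,3); skip (1,4); take (9,11); take (11,12); take (13,14); take (14,17).
Selected 6 talks.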